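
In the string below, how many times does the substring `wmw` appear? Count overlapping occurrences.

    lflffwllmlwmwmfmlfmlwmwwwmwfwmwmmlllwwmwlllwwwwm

5

Sliding a length-3 window over the 48 characters (46 positions):
  position 11–13: wmw
  position 21–23: wmw
  position 25–27: wmw
  position 29–31: wmw
  position 38–40: wmw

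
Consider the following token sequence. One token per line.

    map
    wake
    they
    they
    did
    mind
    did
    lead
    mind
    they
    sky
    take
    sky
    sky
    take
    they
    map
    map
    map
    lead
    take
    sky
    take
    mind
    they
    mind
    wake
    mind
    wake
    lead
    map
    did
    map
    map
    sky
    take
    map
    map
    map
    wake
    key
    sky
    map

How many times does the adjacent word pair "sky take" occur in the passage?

Scanning the 42 overlapping bigram windows for "sky take":
  position 11–12: sky take
  position 14–15: sky take
  position 22–23: sky take
  position 35–36: sky take

4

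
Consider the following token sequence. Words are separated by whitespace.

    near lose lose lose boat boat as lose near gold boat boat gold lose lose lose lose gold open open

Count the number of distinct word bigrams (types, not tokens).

14

20 tokens → 19 bigram windows in total.
Repeated bigrams (each contributes count−1 duplicates):
  lose lose: 5
  boat boat: 2
5 duplicate windows → 19 − 5 = 14 distinct.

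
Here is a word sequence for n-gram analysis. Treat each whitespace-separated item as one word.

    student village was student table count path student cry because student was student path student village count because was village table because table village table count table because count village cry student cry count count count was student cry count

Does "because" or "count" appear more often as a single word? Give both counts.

"count" (8 vs 4)

"because": 4 occurrences
"count": 8 occurrences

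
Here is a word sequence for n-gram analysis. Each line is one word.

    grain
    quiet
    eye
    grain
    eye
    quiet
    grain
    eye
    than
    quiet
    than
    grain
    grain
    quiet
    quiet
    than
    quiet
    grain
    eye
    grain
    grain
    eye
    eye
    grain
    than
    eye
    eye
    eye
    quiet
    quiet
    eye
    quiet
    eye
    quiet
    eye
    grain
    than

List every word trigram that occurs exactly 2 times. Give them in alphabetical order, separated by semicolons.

eye grain than; eye quiet eye; quiet eye grain; quiet eye quiet; quiet grain eye

Trigram counts meeting the condition (exactly 2 times):
  eye grain than: 2
  eye quiet eye: 2
  quiet eye grain: 2
  quiet eye quiet: 2
  quiet grain eye: 2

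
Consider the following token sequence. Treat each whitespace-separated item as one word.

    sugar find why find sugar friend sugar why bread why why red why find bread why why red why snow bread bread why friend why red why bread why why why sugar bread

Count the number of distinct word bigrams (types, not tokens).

20

33 tokens → 32 bigram windows in total.
Repeated bigrams (each contributes count−1 duplicates):
  bread why: 4
  why why: 4
  red why: 3
  why red: 3
  why bread: 2
  why find: 2
12 duplicate windows → 32 − 12 = 20 distinct.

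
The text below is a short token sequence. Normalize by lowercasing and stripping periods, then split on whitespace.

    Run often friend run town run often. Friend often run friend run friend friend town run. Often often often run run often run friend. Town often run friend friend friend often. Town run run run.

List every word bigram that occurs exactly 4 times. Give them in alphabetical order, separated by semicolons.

often run; run friend; run often

Bigram counts meeting the condition (exactly 4 times):
  often run: 4
  run friend: 4
  run often: 4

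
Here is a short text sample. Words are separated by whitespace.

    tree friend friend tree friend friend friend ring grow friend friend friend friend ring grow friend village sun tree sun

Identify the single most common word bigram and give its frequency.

Bigram frequencies (highest first):
  friend friend: 6
  tree friend: 2
  friend ring: 2
  ring grow: 2
  grow friend: 2
  friend tree: 1
  … (4 more, each ≤ 1)

"friend friend", 6 times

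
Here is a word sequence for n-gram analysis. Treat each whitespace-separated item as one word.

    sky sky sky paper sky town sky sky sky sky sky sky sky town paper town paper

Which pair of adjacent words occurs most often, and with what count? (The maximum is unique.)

Bigram frequencies (highest first):
  sky sky: 8
  sky town: 2
  town paper: 2
  sky paper: 1
  paper sky: 1
  town sky: 1
  … (1 more, each ≤ 1)

"sky sky", 8 times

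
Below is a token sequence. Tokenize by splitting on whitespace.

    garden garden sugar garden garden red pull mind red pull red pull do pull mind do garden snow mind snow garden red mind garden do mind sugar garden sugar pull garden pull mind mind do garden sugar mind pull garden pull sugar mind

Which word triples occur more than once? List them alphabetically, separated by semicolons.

Trigram counts meeting the condition (more than once):
  mind do garden: 2
  pull garden pull: 2

mind do garden; pull garden pull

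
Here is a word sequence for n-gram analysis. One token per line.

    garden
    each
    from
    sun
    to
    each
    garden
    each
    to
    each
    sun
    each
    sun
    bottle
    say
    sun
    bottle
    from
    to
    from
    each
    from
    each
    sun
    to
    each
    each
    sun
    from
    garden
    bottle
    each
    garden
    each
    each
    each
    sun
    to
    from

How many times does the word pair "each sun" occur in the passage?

Scanning the 38 overlapping bigram windows for "each sun":
  position 10–11: each sun
  position 12–13: each sun
  position 23–24: each sun
  position 27–28: each sun
  position 36–37: each sun

5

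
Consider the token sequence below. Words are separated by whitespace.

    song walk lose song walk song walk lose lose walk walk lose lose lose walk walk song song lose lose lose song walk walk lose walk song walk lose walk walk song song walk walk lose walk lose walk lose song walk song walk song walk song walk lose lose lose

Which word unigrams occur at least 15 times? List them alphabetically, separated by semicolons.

Unigram counts meeting the condition (at least 15 times):
  lose: 17
  walk: 21

lose; walk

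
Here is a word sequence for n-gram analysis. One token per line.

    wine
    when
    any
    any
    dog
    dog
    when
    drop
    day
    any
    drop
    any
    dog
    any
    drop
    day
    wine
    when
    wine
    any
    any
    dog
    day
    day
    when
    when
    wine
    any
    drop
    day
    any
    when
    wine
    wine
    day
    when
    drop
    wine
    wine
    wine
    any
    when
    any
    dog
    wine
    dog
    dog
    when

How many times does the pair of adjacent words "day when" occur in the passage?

Scanning the 47 overlapping bigram windows for "day when":
  position 24–25: day when
  position 35–36: day when

2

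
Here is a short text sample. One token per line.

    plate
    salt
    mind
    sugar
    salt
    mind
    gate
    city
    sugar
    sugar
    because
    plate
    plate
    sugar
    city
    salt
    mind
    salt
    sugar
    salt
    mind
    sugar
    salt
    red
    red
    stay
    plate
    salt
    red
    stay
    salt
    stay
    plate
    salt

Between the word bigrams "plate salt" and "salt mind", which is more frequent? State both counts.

"salt mind" (4 vs 3)

"plate salt": 3 occurrences
"salt mind": 4 occurrences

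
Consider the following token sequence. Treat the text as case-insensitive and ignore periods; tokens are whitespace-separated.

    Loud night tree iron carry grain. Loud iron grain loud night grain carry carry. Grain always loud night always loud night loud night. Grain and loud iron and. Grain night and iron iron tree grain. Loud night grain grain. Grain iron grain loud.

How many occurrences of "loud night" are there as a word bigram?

Scanning the 42 overlapping bigram windows for "loud night":
  position 1–2: loud night
  position 10–11: loud night
  position 17–18: loud night
  position 20–21: loud night
  position 22–23: loud night
  position 36–37: loud night

6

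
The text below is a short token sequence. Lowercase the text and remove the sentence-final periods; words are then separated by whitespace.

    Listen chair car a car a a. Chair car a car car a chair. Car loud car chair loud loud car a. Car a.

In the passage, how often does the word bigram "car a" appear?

6

Scanning the 23 overlapping bigram windows for "car a":
  position 3–4: car a
  position 5–6: car a
  position 9–10: car a
  position 12–13: car a
  position 21–22: car a
  position 23–24: car a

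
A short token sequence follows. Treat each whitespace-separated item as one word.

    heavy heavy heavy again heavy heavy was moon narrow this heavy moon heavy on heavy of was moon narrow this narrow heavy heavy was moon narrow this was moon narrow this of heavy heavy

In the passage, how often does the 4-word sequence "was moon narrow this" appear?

Scanning the 31 overlapping 4-gram windows for "was moon narrow this":
  position 7–10: was moon narrow this
  position 17–20: was moon narrow this
  position 24–27: was moon narrow this
  position 28–31: was moon narrow this

4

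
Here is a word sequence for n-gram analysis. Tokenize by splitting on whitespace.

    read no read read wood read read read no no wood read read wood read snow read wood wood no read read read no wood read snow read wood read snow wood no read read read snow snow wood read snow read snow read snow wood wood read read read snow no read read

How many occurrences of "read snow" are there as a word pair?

Scanning the 53 overlapping bigram windows for "read snow":
  position 15–16: read snow
  position 26–27: read snow
  position 30–31: read snow
  position 36–37: read snow
  position 40–41: read snow
  position 42–43: read snow
  position 44–45: read snow
  position 50–51: read snow

8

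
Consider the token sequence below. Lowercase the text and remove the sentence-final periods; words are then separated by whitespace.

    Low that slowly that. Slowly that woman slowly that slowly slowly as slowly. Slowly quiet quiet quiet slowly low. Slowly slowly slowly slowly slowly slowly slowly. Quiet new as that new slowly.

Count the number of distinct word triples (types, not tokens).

23

32 tokens → 30 trigram windows in total.
Repeated trigrams (each contributes count−1 duplicates):
  slowly slowly slowly: 5
  slowly slowly quiet: 2
  slowly that slowly: 2
  that slowly that: 2
7 duplicate windows → 30 − 7 = 23 distinct.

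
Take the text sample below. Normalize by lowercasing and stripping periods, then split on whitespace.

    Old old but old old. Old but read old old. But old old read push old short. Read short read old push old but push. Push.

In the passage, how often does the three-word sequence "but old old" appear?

Scanning the 24 overlapping trigram windows for "but old old":
  position 3–5: but old old
  position 11–13: but old old

2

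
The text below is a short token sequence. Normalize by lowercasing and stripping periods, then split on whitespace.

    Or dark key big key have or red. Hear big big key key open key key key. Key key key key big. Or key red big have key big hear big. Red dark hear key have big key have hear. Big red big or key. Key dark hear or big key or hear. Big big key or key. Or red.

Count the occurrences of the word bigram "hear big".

4

Scanning the 59 overlapping bigram windows for "hear big":
  position 9–10: hear big
  position 30–31: hear big
  position 40–41: hear big
  position 53–54: hear big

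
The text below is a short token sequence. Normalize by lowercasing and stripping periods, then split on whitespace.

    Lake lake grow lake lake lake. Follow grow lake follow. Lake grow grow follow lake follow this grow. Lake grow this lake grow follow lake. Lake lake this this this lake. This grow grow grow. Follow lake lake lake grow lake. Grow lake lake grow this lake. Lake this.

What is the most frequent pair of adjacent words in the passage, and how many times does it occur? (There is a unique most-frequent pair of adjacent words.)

Bigram frequencies (highest first):
  lake lake: 9
  lake grow: 7
  grow lake: 5
  follow lake: 4
  lake follow: 3
  grow grow: 3
  … (8 more, each ≤ 3)

"lake lake", 9 times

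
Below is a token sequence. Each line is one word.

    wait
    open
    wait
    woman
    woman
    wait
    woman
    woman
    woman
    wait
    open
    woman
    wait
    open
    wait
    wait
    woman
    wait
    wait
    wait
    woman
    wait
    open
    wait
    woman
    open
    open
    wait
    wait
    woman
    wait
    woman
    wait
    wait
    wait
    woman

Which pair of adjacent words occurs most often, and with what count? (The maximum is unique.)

"wait woman", 8 times

Bigram frequencies (highest first):
  wait woman: 8
  woman wait: 7
  wait wait: 6
  wait open: 4
  open wait: 4
  woman woman: 3
  … (3 more, each ≤ 1)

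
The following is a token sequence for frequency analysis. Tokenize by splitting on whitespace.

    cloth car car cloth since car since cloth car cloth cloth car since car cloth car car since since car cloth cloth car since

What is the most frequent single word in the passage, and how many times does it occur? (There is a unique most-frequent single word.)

"car", 10 times

Unigram frequencies (highest first):
  car: 10
  cloth: 8
  since: 6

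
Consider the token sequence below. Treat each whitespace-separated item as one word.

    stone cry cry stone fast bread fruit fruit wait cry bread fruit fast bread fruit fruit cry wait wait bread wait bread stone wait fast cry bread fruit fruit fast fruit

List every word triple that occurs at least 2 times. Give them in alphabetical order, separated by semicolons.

bread fruit fruit; cry bread fruit; fast bread fruit

Trigram counts meeting the condition (at least 2 times):
  bread fruit fruit: 3
  cry bread fruit: 2
  fast bread fruit: 2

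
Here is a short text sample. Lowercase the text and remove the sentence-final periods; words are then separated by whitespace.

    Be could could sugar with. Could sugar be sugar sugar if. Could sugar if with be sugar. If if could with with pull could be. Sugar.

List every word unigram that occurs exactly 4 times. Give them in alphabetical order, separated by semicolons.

Unigram counts meeting the condition (exactly 4 times):
  be: 4
  if: 4
  with: 4

be; if; with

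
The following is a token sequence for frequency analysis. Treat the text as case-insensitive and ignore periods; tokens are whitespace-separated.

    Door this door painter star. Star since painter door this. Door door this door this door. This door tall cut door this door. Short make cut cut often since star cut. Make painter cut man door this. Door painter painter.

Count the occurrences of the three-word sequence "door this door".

Scanning the 38 overlapping trigram windows for "door this door":
  position 1–3: door this door
  position 9–11: door this door
  position 12–14: door this door
  position 14–16: door this door
  position 16–18: door this door
  position 21–23: door this door
  position 36–38: door this door

7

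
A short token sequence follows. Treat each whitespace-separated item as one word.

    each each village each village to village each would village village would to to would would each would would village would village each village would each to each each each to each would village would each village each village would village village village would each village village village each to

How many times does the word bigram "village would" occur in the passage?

Scanning the 49 overlapping bigram windows for "village would":
  position 11–12: village would
  position 20–21: village would
  position 24–25: village would
  position 34–35: village would
  position 39–40: village would
  position 43–44: village would

6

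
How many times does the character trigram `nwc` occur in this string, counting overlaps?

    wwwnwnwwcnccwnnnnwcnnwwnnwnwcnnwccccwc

Sliding a length-3 window over the 38 characters (36 positions):
  position 17–19: nwc
  position 27–29: nwc
  position 31–33: nwc

3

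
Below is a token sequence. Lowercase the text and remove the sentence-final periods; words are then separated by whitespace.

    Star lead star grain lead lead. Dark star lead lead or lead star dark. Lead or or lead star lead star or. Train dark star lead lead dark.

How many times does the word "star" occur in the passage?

7

Scanning the 28 tokens for "star":
  position 1: star
  position 3: star
  position 8: star
  position 13: star
  position 19: star
  position 21: star
  position 25: star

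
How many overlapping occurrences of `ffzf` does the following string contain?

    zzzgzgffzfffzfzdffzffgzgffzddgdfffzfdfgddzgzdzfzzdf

4

Sliding a length-4 window over the 51 characters (48 positions):
  position 7–10: ffzf
  position 11–14: ffzf
  position 17–20: ffzf
  position 33–36: ffzf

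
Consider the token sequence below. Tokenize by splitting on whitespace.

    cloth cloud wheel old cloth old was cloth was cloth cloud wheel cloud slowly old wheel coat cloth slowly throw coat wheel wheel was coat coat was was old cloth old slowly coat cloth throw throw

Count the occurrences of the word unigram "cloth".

7

Scanning the 36 tokens for "cloth":
  position 1: cloth
  position 5: cloth
  position 8: cloth
  position 10: cloth
  position 18: cloth
  position 30: cloth
  position 34: cloth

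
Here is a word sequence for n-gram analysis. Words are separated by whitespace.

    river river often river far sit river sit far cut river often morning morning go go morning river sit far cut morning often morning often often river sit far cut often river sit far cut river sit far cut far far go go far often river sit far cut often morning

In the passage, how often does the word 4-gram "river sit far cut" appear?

Scanning the 48 overlapping 4-gram windows for "river sit far cut":
  position 7–10: river sit far cut
  position 18–21: river sit far cut
  position 27–30: river sit far cut
  position 32–35: river sit far cut
  position 36–39: river sit far cut
  position 46–49: river sit far cut

6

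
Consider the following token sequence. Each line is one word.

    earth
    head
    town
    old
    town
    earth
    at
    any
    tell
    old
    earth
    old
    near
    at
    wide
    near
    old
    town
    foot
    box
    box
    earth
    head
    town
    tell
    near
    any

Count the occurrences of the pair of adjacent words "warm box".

Scanning the 26 overlapping bigram windows for "warm box":
  (none found)

0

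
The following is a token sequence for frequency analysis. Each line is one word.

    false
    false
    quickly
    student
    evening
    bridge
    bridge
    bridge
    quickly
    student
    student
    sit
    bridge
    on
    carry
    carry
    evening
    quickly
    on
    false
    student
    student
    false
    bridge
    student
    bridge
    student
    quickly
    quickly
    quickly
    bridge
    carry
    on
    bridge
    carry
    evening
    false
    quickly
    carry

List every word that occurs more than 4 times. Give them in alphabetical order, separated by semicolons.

bridge; carry; false; quickly; student

Unigram counts meeting the condition (more than 4 times):
  bridge: 8
  carry: 5
  false: 5
  quickly: 7
  student: 7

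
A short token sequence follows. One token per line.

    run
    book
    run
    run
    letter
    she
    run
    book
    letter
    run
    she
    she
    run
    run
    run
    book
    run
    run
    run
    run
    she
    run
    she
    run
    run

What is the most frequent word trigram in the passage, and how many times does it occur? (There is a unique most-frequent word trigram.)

"run run run", 3 times

Trigram frequencies (highest first):
  run run run: 3
  run book run: 2
  book run run: 2
  she run run: 2
  run she run: 2
  run run letter: 1
  … (11 more, each ≤ 1)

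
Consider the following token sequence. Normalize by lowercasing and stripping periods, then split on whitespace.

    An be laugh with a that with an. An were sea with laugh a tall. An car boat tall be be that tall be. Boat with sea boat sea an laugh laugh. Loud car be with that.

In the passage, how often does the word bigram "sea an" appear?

Scanning the 36 overlapping bigram windows for "sea an":
  position 29–30: sea an

1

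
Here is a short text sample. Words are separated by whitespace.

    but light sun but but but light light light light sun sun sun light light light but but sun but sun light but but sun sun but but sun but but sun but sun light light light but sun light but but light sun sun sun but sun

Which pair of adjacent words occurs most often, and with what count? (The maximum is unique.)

Bigram frequencies (highest first):
  but sun: 8
  but but: 7
  light light: 7
  sun but: 6
  sun sun: 5
  sun light: 4
  … (3 more, each ≤ 4)

"but sun", 8 times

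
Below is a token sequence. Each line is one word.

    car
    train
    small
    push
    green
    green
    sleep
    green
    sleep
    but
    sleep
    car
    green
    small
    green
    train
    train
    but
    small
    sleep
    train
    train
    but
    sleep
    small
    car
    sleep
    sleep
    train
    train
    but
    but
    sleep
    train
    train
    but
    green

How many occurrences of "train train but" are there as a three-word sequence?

Scanning the 35 overlapping trigram windows for "train train but":
  position 16–18: train train but
  position 21–23: train train but
  position 29–31: train train but
  position 34–36: train train but

4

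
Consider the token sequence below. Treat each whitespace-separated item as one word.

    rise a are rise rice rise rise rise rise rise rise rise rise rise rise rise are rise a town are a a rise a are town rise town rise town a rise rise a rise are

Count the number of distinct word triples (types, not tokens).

37 tokens → 35 trigram windows in total.
Repeated trigrams (each contributes count−1 duplicates):
  rise rise rise: 9
  rise a are: 2
  town rise town: 2
10 duplicate windows → 35 − 10 = 25 distinct.

25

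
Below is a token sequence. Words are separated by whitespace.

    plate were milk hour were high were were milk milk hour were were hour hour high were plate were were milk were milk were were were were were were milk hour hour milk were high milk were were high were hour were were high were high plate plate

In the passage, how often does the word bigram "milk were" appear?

4

Scanning the 47 overlapping bigram windows for "milk were":
  position 21–22: milk were
  position 23–24: milk were
  position 33–34: milk were
  position 36–37: milk were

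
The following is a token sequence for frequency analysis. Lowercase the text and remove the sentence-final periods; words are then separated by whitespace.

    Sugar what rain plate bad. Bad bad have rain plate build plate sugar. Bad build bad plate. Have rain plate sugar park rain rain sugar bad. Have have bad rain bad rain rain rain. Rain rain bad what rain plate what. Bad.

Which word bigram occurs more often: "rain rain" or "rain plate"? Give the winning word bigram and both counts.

"rain rain": 5 occurrences
"rain plate": 4 occurrences

"rain rain" (5 vs 4)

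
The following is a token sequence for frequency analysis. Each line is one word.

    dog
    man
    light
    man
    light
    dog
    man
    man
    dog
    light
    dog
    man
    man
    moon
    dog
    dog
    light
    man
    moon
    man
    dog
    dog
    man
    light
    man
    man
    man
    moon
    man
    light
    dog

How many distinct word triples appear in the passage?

22

31 tokens → 29 trigram windows in total.
Repeated trigrams (each contributes count−1 duplicates):
  dog man light: 2
  dog man man: 2
  light dog man: 2
  man light dog: 2
  man light man: 2
  man man moon: 2
  man moon man: 2
7 duplicate windows → 29 − 7 = 22 distinct.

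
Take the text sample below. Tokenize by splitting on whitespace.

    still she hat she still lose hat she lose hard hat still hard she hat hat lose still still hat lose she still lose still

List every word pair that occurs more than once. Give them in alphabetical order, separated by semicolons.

hat lose; hat she; lose still; she hat; she still; still lose

Bigram counts meeting the condition (more than once):
  hat lose: 2
  hat she: 2
  lose still: 2
  she hat: 2
  she still: 2
  still lose: 2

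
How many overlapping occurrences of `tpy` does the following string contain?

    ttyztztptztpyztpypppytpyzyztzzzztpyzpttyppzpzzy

Sliding a length-3 window over the 47 characters (45 positions):
  position 11–13: tpy
  position 15–17: tpy
  position 22–24: tpy
  position 33–35: tpy

4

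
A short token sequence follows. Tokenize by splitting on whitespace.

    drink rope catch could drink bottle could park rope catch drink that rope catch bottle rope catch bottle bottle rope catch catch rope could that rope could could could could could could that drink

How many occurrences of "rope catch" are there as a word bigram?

Scanning the 33 overlapping bigram windows for "rope catch":
  position 2–3: rope catch
  position 9–10: rope catch
  position 13–14: rope catch
  position 16–17: rope catch
  position 20–21: rope catch

5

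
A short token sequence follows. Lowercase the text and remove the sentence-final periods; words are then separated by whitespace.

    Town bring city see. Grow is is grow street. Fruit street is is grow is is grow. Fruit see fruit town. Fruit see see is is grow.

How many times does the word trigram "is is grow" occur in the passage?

Scanning the 25 overlapping trigram windows for "is is grow":
  position 6–8: is is grow
  position 12–14: is is grow
  position 15–17: is is grow
  position 25–27: is is grow

4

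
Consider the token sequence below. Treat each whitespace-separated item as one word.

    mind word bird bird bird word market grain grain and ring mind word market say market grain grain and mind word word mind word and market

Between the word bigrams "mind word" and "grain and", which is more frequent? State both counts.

"mind word" (4 vs 2)

"mind word": 4 occurrences
"grain and": 2 occurrences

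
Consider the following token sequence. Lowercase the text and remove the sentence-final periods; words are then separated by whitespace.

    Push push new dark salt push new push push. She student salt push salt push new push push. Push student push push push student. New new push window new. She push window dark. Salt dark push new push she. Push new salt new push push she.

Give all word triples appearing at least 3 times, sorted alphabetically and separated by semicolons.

Trigram counts meeting the condition (at least 3 times):
  new push push: 3
  push new push: 3

new push push; push new push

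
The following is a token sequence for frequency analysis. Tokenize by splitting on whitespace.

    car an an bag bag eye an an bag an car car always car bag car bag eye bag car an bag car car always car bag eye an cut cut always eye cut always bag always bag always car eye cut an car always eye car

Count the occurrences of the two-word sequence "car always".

3

Scanning the 46 overlapping bigram windows for "car always":
  position 12–13: car always
  position 24–25: car always
  position 44–45: car always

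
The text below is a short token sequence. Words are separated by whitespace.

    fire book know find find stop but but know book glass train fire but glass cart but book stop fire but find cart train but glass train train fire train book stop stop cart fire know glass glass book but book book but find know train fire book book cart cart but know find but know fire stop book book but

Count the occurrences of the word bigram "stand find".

Scanning the 60 overlapping bigram windows for "stand find":
  (none found)

0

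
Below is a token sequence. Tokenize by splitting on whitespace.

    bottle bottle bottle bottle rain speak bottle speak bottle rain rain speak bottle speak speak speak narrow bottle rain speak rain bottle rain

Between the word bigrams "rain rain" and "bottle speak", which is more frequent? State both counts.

"rain rain": 1 occurrence
"bottle speak": 2 occurrences

"bottle speak" (2 vs 1)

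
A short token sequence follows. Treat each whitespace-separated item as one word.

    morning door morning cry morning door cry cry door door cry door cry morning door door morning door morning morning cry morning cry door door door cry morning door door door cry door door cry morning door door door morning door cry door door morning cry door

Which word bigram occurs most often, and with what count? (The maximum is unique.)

"door door", 10 times

Bigram frequencies (highest first):
  door door: 10
  morning door: 7
  door cry: 7
  cry door: 6
  door morning: 5
  cry morning: 5
  … (3 more, each ≤ 4)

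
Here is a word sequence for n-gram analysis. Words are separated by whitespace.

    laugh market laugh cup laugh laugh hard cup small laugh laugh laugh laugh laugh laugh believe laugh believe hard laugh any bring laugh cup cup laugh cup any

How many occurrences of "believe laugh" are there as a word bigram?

Scanning the 27 overlapping bigram windows for "believe laugh":
  position 16–17: believe laugh

1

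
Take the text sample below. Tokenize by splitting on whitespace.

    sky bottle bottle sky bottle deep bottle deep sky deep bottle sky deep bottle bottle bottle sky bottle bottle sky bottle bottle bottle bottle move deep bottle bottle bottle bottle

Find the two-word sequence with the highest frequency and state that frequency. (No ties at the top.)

"bottle bottle", 10 times

Bigram frequencies (highest first):
  bottle bottle: 10
  sky bottle: 4
  bottle sky: 4
  deep bottle: 4
  bottle deep: 2
  sky deep: 2
  … (3 more, each ≤ 1)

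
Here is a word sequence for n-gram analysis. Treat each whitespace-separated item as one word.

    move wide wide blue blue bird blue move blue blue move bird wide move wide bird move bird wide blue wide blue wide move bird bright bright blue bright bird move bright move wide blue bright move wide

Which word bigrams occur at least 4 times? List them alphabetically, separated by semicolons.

Bigram counts meeting the condition (at least 4 times):
  move wide: 4
  wide blue: 4

move wide; wide blue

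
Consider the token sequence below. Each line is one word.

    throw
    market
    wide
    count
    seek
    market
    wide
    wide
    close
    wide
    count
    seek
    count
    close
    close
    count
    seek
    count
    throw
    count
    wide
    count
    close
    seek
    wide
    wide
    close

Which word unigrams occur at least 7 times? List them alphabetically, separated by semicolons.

count; wide

Unigram counts meeting the condition (at least 7 times):
  count: 7
  wide: 7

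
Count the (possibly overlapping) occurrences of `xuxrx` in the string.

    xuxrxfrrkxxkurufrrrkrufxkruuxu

Sliding a length-5 window over the 30 characters (26 positions):
  position 1–5: xuxrx

1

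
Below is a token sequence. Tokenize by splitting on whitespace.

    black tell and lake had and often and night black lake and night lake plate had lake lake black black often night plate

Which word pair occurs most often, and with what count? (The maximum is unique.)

"and night", 2 times

Bigram frequencies (highest first):
  and night: 2
  black tell: 1
  tell and: 1
  and lake: 1
  lake had: 1
  had and: 1
  … (15 more, each ≤ 1)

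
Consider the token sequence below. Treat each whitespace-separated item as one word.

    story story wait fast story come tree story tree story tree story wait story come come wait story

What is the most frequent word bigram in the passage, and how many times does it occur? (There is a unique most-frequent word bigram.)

"tree story", 3 times

Bigram frequencies (highest first):
  tree story: 3
  story wait: 2
  story come: 2
  story tree: 2
  wait story: 2
  story story: 1
  … (5 more, each ≤ 1)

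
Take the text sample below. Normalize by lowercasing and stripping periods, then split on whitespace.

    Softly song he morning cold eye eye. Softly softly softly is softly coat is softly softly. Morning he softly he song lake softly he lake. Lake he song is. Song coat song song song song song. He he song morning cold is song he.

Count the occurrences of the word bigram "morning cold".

Scanning the 43 overlapping bigram windows for "morning cold":
  position 4–5: morning cold
  position 40–41: morning cold

2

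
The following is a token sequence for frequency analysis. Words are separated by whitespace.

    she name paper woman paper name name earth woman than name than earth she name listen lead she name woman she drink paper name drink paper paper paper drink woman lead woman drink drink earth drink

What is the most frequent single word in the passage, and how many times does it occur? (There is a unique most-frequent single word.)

"name", 7 times

Unigram frequencies (highest first):
  name: 7
  paper: 6
  drink: 6
  woman: 5
  she: 4
  earth: 3
  … (3 more, each ≤ 2)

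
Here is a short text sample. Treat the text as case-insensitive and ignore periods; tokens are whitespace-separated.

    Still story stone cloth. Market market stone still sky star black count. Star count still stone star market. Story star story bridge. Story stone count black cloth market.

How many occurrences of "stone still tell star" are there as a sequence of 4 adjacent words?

Scanning the 25 overlapping 4-gram windows for "stone still tell star":
  (none found)

0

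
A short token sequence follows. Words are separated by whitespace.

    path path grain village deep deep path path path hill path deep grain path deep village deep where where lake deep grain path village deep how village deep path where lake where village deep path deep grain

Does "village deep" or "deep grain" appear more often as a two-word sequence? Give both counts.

"village deep" (5 vs 3)

"village deep": 5 occurrences
"deep grain": 3 occurrences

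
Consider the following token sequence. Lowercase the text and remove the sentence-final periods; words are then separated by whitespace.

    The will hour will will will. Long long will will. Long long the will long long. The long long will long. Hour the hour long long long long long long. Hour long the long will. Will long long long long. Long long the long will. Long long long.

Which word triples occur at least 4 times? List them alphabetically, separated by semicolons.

Trigram counts meeting the condition (at least 4 times):
  long long long: 9
  will long long: 5

long long long; will long long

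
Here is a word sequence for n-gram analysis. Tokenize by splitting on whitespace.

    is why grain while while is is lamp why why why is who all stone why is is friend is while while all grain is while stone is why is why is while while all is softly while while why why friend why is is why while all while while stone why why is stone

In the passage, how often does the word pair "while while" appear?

Scanning the 54 overlapping bigram windows for "while while":
  position 4–5: while while
  position 21–22: while while
  position 33–34: while while
  position 38–39: while while
  position 49–50: while while

5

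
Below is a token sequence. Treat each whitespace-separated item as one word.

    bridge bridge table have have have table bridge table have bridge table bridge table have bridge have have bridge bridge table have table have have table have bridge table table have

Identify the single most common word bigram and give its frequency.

"table have", 7 times

Bigram frequencies (highest first):
  table have: 7
  bridge table: 6
  have have: 4
  have bridge: 4
  have table: 3
  bridge bridge: 2
  … (3 more, each ≤ 2)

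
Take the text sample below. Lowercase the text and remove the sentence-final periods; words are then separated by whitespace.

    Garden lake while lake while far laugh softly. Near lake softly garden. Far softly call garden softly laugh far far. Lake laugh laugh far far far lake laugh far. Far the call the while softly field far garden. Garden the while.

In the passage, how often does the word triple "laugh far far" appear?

3

Scanning the 39 overlapping trigram windows for "laugh far far":
  position 18–20: laugh far far
  position 23–25: laugh far far
  position 28–30: laugh far far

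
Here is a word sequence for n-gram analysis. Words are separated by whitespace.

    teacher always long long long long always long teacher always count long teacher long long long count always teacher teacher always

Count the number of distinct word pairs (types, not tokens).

12

21 tokens → 20 bigram windows in total.
Repeated bigrams (each contributes count−1 duplicates):
  long long: 5
  teacher always: 3
  always long: 2
  long teacher: 2
8 duplicate windows → 20 − 8 = 12 distinct.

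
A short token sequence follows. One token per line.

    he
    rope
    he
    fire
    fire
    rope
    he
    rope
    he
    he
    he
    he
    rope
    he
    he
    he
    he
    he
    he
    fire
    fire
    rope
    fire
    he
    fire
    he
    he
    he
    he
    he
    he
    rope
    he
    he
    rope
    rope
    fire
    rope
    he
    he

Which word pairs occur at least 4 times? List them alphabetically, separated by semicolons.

Bigram counts meeting the condition (at least 4 times):
  he he: 15
  he rope: 5
  rope he: 6

he he; he rope; rope he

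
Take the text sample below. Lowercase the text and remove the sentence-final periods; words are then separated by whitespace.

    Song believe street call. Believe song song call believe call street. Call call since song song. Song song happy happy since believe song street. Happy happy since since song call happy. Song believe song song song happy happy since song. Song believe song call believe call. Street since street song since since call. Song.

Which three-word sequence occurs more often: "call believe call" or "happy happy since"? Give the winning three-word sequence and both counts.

"happy happy since" (3 vs 2)

"call believe call": 2 occurrences
"happy happy since": 3 occurrences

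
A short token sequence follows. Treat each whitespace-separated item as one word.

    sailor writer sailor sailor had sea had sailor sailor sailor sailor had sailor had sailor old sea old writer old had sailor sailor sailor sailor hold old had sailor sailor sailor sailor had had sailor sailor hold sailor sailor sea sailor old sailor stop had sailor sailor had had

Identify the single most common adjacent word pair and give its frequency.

"sailor sailor", 13 times

Bigram frequencies (highest first):
  sailor sailor: 13
  had sailor: 7
  sailor had: 5
  sailor old: 2
  old had: 2
  sailor hold: 2
  … (16 more, each ≤ 2)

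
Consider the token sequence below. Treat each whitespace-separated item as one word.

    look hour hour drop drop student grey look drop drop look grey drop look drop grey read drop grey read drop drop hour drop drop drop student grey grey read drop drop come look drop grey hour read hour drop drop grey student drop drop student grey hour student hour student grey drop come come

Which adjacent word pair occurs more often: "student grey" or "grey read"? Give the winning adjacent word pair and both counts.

"student grey" (4 vs 3)

"student grey": 4 occurrences
"grey read": 3 occurrences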